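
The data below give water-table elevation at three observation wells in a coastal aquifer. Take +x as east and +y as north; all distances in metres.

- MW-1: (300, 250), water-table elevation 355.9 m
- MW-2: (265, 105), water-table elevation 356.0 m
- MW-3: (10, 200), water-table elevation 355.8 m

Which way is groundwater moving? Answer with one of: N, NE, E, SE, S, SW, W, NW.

NW

Differences from MW-1: to MW-2 (Δx, Δy, Δh) = (-35, -145, +0.1); to MW-3 = (-290, -50, -0.1).
Determinant of the coordinate differences = (-35)·(-50) − (-290)·(-145) = -40300.
∂h/∂x = [(+0.1)·(-50) − (-0.1)·(-145)] / -40300 = +0.0004839
∂h/∂y = [(-35)·(-0.1) − (-290)·(+0.1)] / -40300 = -0.0008065
Flow = −∇h = (-0.0004839 east, +0.0008065 north), which points northwest.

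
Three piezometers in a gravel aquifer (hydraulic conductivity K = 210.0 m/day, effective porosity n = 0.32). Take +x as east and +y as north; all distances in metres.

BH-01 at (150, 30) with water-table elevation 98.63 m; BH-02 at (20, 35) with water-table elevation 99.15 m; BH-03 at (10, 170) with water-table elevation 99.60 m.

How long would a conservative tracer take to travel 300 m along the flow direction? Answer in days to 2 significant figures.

93 days

Taking BH-01 as reference: BH-02−BH-01 = (-130, 5, +0.52); BH-03−BH-01 = (-140, 140, +0.97).
Solve a·Δx + b·Δy = Δh: det = (-130)·140 − (-140)·5 = -17500.
∂h/∂x = [(+0.52)·140 − (+0.97)·5] / -17500 = -0.003883
∂h/∂y = [(-130)·(+0.97) − (-140)·(+0.52)] / -17500 = +0.003046
|∇h| = √(-0.003883² + 0.003046²) = 0.004935
Seepage velocity v = K·i/n = 210.0 × 0.004935 / 0.32 = 3.239 m/day.
t = 300 / 3.239 = 92.62 days.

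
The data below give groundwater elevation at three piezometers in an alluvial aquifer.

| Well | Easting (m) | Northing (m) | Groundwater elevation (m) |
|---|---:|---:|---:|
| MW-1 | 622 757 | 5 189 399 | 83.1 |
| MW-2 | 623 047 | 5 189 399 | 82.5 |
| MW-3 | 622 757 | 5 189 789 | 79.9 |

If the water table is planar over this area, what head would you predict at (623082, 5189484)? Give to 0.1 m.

∂h/∂x = (82.5 − 83.1) / (623047 − 622757) = -0.002069
∂h/∂y = (79.9 − 83.1) / (5189789 − 5189399) = -0.008205
h(623082, 5189484) = 83.1 + (-0.002069)·(325) + (-0.008205)·(85) = 83.1 -0.672 -0.697 = 81.730 m.

81.7 m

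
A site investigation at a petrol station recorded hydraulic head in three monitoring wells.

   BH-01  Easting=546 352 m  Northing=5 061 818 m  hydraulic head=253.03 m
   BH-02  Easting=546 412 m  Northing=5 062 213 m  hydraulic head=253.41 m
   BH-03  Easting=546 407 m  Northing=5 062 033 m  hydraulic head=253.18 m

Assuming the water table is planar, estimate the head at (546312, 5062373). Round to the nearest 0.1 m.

253.9 m

Taking BH-01 as reference: BH-02−BH-01 = (60, 395, +0.38); BH-03−BH-01 = (55, 215, +0.15).
Solve a·Δx + b·Δy = Δh: det = 60·215 − 55·395 = -8825.
∂h/∂x = [(+0.38)·215 − (+0.15)·395] / -8825 = -0.002544
∂h/∂y = [60·(+0.15) − 55·(+0.38)] / -8825 = +0.001348
h(546312, 5062373) = 253.03 + (-0.002544)·(-40) + (+0.001348)·(555) = 253.03 +0.102 +0.748 = 253.880 m.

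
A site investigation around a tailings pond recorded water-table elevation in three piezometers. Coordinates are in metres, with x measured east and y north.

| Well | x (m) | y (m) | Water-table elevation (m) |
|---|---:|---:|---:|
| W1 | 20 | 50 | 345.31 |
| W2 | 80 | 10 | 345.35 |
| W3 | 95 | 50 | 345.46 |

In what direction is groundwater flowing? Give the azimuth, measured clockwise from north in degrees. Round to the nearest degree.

With h = a·x + b·y + c and W1 as origin, the differences give:
  60·a + (-40)·b = +0.04
  75·a + 0·b = +0.15
Eliminate b (×0 and ×(-40), subtract): 3000·a = 6.000 → a = ∂h/∂x = +0.002000
Back-substitute: b = ∂h/∂y = +0.002000.
Flow direction (−∇h) has components (-0.002000 E, -0.002000 N).
Azimuth = atan2(E, N) = atan2(-0.002000, -0.002000) = 225.0° ≈ 225°.

225°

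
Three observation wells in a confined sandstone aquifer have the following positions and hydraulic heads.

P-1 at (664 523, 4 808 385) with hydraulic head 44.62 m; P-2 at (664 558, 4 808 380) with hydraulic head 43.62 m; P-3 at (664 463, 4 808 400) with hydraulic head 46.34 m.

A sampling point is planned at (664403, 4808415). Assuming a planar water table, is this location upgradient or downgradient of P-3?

With h = a·x + b·y + c and P-1 as origin, the differences give:
  35·a + (-5)·b = -1.00
  (-60)·a + 15·b = +1.72
Eliminate b (×15 and ×(-5), subtract): 225·a = -6.400 → a = ∂h/∂x = -0.02844
Back-substitute: b = ∂h/∂y = +0.0008889.
Head at (664403, 4808415) = 44.62 + (-0.02844)·(-120) + (+0.0008889)·(30) = 48.06 m.
That is higher than the 46.34 m at P-3, so the point is upgradient.

upgradient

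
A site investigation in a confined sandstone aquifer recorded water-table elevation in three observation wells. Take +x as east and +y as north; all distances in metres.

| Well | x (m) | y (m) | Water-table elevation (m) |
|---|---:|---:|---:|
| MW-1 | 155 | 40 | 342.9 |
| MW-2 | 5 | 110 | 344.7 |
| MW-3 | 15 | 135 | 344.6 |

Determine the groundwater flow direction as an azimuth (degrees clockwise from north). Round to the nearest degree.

Differences from MW-1: to MW-2 (Δx, Δy, Δh) = (-150, 70, +1.8); to MW-3 = (-140, 95, +1.7).
Solve a·Δx + b·Δy = Δh: det = (-150)·95 − (-140)·70 = -4450.
∂h/∂x = [(+1.8)·95 − (+1.7)·70] / -4450 = -0.01169
∂h/∂y = [(-150)·(+1.7) − (-140)·(+1.8)] / -4450 = +0.0006742
Flow direction (−∇h) has components (+0.01169 E, -0.0006742 N).
Azimuth = atan2(E, N) = atan2(+0.01169, -0.0006742) = 93.3° ≈ 093°.

093°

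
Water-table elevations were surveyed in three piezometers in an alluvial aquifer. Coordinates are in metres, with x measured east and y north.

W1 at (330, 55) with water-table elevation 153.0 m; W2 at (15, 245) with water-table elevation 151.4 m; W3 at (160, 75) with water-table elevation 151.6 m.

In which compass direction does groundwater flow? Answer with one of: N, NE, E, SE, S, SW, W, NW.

Differences from W1: to W2 (Δx, Δy, Δh) = (-315, 190, -1.6); to W3 = (-170, 20, -1.4).
Determinant of the coordinate differences = (-315)·20 − (-170)·190 = 26000.
∂h/∂x = [(-1.6)·20 − (-1.4)·190] / 26000 = +0.009000
∂h/∂y = [(-315)·(-1.4) − (-170)·(-1.6)] / 26000 = +0.006500
Flow = −∇h = (-0.009000 east, -0.006500 north), which points southwest.

SW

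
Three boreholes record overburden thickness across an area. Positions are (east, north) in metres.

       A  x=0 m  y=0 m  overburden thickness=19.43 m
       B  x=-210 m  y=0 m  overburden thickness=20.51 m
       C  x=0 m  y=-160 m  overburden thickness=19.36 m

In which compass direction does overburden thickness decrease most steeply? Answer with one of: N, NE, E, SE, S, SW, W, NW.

E

∂d/∂x = (20.51 − 19.43) / (-210 − 0) = -0.005143
∂d/∂y = (19.36 − 19.43) / (-160 − 0) = +0.0004375
Steepest decrease is along −∇f = (+0.005143 E, -0.0004375 N) → east.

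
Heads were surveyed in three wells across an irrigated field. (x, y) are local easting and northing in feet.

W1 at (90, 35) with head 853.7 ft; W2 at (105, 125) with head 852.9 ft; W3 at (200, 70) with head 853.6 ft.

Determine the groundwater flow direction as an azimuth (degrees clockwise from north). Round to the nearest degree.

Differences from W1: to W2 (Δx, Δy, Δh) = (15, 90, -0.8); to W3 = (110, 35, -0.1).
Determinant of the coordinate differences = 15·35 − 110·90 = -9375.
∂h/∂x = [(-0.8)·35 − (-0.1)·90] / -9375 = +0.002027
∂h/∂y = [15·(-0.1) − 110·(-0.8)] / -9375 = -0.009227
Flow direction (−∇h) has components (-0.002027 E, +0.009227 N).
Azimuth = atan2(E, N) = atan2(-0.002027, +0.009227) = 347.6° ≈ 348°.

348°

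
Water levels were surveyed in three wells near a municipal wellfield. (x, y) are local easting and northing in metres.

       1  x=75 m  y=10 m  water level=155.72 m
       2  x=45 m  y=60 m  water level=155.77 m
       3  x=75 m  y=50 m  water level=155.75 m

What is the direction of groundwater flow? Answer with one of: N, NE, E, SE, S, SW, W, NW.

Three-point gradient (reference 1): Δ to 2 = (-30, 50, +0.05), Δ to 3 = (0, 40, +0.03).
∂h/∂x = -0.0004167, ∂h/∂y = +0.0007500 (det = -1200).
Flow = −∇h = (+0.0004167 east, -0.0007500 north), which points southeast.

SE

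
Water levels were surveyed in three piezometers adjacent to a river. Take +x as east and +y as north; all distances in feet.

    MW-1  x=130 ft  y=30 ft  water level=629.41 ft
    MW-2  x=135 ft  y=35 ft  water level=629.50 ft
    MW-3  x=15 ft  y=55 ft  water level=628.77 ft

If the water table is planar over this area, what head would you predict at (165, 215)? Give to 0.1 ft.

Differences from MW-1: to MW-2 (Δx, Δy, Δh) = (5, 5, +0.09); to MW-3 = (-115, 25, -0.64).
Determinant of the coordinate differences = 5·25 − (-115)·5 = 700.
∂h/∂x = [(+0.09)·25 − (-0.64)·5] / 700 = +0.007786
∂h/∂y = [5·(-0.64) − (-115)·(+0.09)] / 700 = +0.01021
h(165, 215) = 629.41 + (+0.007786)·(35) + (+0.01021)·(185) = 629.41 +0.273 +1.890 = 631.572 ft.

631.6 ft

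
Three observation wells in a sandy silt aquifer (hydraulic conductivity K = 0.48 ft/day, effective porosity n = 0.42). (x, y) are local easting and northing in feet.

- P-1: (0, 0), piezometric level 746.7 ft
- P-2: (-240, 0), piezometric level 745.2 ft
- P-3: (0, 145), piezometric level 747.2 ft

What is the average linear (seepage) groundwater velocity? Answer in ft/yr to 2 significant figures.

3.0 ft/yr

∂h/∂x = (745.2 − 746.7) / (-240 − 0) = +0.006250
∂h/∂y = (747.2 − 746.7) / (145 − 0) = +0.003448
|∇h| = √(0.006250² + 0.003448²) = 0.007138
Seepage velocity v = K·i/n = 0.48 × 0.007138 / 0.42 = 0.008158 ft/day = 2.98 ft/yr.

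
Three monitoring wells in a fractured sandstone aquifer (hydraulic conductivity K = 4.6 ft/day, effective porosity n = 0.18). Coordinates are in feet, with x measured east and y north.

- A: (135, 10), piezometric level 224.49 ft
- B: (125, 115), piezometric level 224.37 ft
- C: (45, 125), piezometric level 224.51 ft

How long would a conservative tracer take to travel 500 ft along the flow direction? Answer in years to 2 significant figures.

23 years

With h = a·x + b·y + c and A as origin, the differences give:
  (-10)·a + 105·b = -0.12
  (-90)·a + 115·b = +0.02
Eliminate b (×115 and ×105, subtract): 8300·a = -15.900 → a = ∂h/∂x = -0.001916
Back-substitute: b = ∂h/∂y = -0.001325.
|∇h| = √(-0.001916² + -0.001325²) = 0.00233
Seepage velocity v = K·i/n = 4.6 × 0.00233 / 0.18 = 0.05954 ft/day.
t = 500 / 0.05954 = 8398 days = 23 years.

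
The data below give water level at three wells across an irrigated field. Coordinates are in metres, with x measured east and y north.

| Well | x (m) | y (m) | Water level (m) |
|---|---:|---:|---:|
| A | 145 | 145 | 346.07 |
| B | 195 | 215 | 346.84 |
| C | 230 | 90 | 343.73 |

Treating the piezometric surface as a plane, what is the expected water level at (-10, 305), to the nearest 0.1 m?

351.6 m

Differences from A: to B (Δx, Δy, Δh) = (50, 70, +0.77); to C = (85, -55, -2.34).
Solve a·Δx + b·Δy = Δh: det = 50·(-55) − 85·70 = -8700.
∂h/∂x = [(+0.77)·(-55) − (-2.34)·70] / -8700 = -0.01396
∂h/∂y = [50·(-2.34) − 85·(+0.77)] / -8700 = +0.02097
h(-10, 305) = 346.07 + (-0.01396)·(-155) + (+0.02097)·(160) = 346.07 +2.164 +3.355 = 351.589 m.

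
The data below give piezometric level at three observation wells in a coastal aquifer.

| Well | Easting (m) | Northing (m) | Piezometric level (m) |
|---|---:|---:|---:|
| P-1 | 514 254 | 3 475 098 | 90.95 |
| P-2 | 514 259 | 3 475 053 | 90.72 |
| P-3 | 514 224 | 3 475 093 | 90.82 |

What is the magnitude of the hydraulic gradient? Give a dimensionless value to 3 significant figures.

Three-point gradient (reference P-1): Δ to P-2 = (5, -45, -0.23), Δ to P-3 = (-30, -5, -0.13).
∂h/∂x = +0.003418, ∂h/∂y = +0.005491 (det = -1375).
|∇h| = √(0.003418² + 0.005491²) = 0.006468

0.00647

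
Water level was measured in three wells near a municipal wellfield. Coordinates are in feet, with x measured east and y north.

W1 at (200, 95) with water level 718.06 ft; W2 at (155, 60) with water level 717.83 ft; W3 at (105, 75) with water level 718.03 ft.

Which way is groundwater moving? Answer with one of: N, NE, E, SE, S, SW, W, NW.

S

Taking W1 as reference: W2−W1 = (-45, -35, -0.23); W3−W1 = (-95, -20, -0.03).
Determinant of the coordinate differences = (-45)·(-20) − (-95)·(-35) = -2425.
∂h/∂x = [(-0.23)·(-20) − (-0.03)·(-35)] / -2425 = -0.001464
∂h/∂y = [(-45)·(-0.03) − (-95)·(-0.23)] / -2425 = +0.008454
Flow = −∇h = (+0.001464 east, -0.008454 north), which points south.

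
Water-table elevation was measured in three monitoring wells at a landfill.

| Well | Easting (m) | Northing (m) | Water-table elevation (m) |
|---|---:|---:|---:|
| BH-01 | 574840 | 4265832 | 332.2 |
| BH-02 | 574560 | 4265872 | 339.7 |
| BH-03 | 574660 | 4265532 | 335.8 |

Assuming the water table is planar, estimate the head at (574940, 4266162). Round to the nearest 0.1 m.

330.8 m

Taking BH-01 as reference: BH-02−BH-01 = (-280, 40, +7.5); BH-03−BH-01 = (-180, -300, +3.6).
Solve a·Δx + b·Δy = Δh: det = (-280)·(-300) − (-180)·40 = 91200.
∂h/∂x = [(+7.5)·(-300) − (+3.6)·40] / 91200 = -0.02625
∂h/∂y = [(-280)·(+3.6) − (-180)·(+7.5)] / 91200 = +0.003750
h(574940, 4266162) = 332.2 + (-0.02625)·(100) + (+0.003750)·(330) = 332.2 -2.625 +1.237 = 330.813 m.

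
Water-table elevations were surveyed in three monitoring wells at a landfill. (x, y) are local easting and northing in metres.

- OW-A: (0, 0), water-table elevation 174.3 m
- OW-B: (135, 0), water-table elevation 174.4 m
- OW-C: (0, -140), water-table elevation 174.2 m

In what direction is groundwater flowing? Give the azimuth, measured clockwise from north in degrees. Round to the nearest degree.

226°

∂h/∂x = (174.4 − 174.3) / (135 − 0) = +0.0007407
∂h/∂y = (174.2 − 174.3) / (-140 − 0) = +0.0007143
Flow direction (−∇h) has components (-0.0007407 E, -0.0007143 N).
Azimuth = atan2(E, N) = atan2(-0.0007407, -0.0007143) = 226.0° ≈ 226°.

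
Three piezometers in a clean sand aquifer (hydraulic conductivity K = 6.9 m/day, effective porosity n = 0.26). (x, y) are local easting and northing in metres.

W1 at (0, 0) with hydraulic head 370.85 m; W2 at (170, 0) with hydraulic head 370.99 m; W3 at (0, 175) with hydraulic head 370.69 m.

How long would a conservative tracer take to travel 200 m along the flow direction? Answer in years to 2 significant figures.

∂h/∂x = (370.99 − 370.85) / (170 − 0) = +0.0008235
∂h/∂y = (370.69 − 370.85) / (175 − 0) = -0.0009143
|∇h| = √(0.0008235² + -0.0009143²) = 0.00123
Seepage velocity v = K·i/n = 6.9 × 0.00123 / 0.26 = 0.03264 m/day.
t = 200 / 0.03264 = 6127 days = 16.8 years.

17 years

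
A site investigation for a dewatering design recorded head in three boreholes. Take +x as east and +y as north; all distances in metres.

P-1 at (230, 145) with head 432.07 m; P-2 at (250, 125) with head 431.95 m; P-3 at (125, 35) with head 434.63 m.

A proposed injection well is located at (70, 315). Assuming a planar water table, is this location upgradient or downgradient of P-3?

Differences from P-1: to P-2 (Δx, Δy, Δh) = (20, -20, -0.12); to P-3 = (-105, -110, +2.56).
Determinant of the coordinate differences = 20·(-110) − (-105)·(-20) = -4300.
∂h/∂x = [(-0.12)·(-110) − (+2.56)·(-20)] / -4300 = -0.01498
∂h/∂y = [20·(+2.56) − (-105)·(-0.12)] / -4300 = -0.008977
Head at (70, 315) = 432.07 + (-0.01498)·(-160) + (-0.008977)·(170) = 432.94 m.
That is lower than the 434.63 m at P-3, so the point is downgradient.

downgradient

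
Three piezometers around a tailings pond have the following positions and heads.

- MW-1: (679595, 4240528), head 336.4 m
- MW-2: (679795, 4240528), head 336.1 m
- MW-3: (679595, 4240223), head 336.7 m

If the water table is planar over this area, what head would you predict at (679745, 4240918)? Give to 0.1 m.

335.8 m

∂h/∂x = (336.1 − 336.4) / (679795 − 679595) = -0.001500
∂h/∂y = (336.7 − 336.4) / (4240223 − 4240528) = -0.0009836
h(679745, 4240918) = 336.4 + (-0.001500)·(150) + (-0.0009836)·(390) = 336.4 -0.225 -0.384 = 335.791 m.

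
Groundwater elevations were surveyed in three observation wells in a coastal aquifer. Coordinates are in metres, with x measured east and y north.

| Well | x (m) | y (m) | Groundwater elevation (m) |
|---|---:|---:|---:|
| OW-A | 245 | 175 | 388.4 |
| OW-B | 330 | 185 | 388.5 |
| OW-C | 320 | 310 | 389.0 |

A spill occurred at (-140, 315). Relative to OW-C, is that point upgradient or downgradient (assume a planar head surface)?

With h = a·x + b·y + c and OW-A as origin, the differences give:
  85·a + 10·b = +0.1
  75·a + 135·b = +0.6
Eliminate b (×135 and ×10, subtract): 10725·a = 7.50 → a = ∂h/∂x = +0.0006993
Back-substitute: b = ∂h/∂y = +0.004056.
Head at (-140, 315) = 388.4 + (+0.0006993)·(-385) + (+0.004056)·(140) = 388.70 m.
That is lower than the 389.0 m at OW-C, so the point is downgradient.

downgradient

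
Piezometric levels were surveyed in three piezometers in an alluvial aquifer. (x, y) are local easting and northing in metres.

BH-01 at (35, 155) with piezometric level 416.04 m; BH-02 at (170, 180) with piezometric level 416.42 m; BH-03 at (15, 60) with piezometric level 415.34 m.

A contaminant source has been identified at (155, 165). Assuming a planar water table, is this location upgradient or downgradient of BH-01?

Three-point gradient (reference BH-01): Δ to BH-02 = (135, 25, +0.38), Δ to BH-03 = (-20, -95, -0.70).
∂h/∂x = +0.001509, ∂h/∂y = +0.007051 (det = -12325).
Head at (155, 165) = 416.04 + (+0.001509)·(120) + (+0.007051)·(10) = 416.29 m.
That is higher than the 416.04 m at BH-01, so the point is upgradient.

upgradient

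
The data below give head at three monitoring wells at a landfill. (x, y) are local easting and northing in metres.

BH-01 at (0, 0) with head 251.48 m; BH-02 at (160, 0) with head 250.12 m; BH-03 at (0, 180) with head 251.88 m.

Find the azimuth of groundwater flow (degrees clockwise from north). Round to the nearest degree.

∂h/∂x = (250.12 − 251.48) / (160 − 0) = -0.008500
∂h/∂y = (251.88 − 251.48) / (180 − 0) = +0.002222
Flow direction (−∇h) has components (+0.008500 E, -0.002222 N).
Azimuth = atan2(E, N) = atan2(+0.008500, -0.002222) = 104.7° ≈ 105°.

105°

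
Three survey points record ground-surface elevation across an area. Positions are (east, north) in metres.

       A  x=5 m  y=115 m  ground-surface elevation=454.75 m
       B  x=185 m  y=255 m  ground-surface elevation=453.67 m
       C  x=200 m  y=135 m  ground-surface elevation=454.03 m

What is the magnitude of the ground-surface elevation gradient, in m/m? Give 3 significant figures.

Differences from A: to B (Δx, Δy, Δh) = (180, 140, -1.08); to C = (195, 20, -0.72).
Solve a·Δx + b·Δy = Δz: det = 180·20 − 195·140 = -23700.
∂z/∂x = [(-1.08)·20 − (-0.72)·140] / -23700 = -0.003342
∂z/∂y = [180·(-0.72) − 195·(-1.08)] / -23700 = -0.003418
|∇f| = √(-0.003342² + -0.003418²) = 0.00478 m/m

0.00478 m/m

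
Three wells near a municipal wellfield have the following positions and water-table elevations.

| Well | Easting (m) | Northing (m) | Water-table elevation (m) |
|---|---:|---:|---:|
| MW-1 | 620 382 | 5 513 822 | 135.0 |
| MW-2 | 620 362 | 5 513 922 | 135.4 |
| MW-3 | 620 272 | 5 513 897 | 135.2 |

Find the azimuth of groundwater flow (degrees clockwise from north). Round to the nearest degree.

194°

With h = a·x + b·y + c and MW-1 as origin, the differences give:
  (-20)·a + 100·b = +0.4
  (-110)·a + 75·b = +0.2
Eliminate b (×75 and ×100, subtract): 9500·a = 10.00 → a = ∂h/∂x = +0.001053
Back-substitute: b = ∂h/∂y = +0.004211.
Flow direction (−∇h) has components (-0.001053 E, -0.004211 N).
Azimuth = atan2(E, N) = atan2(-0.001053, -0.004211) = 194.0° ≈ 194°.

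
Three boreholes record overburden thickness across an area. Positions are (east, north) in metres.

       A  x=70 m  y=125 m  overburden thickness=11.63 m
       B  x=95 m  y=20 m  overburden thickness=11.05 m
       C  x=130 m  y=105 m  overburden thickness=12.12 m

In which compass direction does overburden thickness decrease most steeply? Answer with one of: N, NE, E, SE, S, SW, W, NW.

SW

With d = a·x + b·y + c and A as origin, the differences give:
  25·a + (-105)·b = -0.58
  60·a + (-20)·b = +0.49
Eliminate b (×(-20) and ×(-105), subtract): 5800·a = 63.050 → a = ∂d/∂x = +0.01087
Back-substitute: b = ∂d/∂y = +0.008112.
Steepest decrease is along −∇f = (-0.01087 E, -0.008112 N) → southwest.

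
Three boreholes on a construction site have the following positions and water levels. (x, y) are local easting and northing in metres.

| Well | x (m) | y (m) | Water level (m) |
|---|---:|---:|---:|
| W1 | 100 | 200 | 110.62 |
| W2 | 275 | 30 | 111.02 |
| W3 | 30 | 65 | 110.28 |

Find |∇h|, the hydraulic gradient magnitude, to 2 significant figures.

0.0033

Three-point gradient (reference W1): Δ to W2 = (175, -170, +0.40), Δ to W3 = (-70, -135, -0.34).
∂h/∂x = +0.003147, ∂h/∂y = +0.0008867 (det = -35525).
|∇h| = √(0.003147² + 0.0008867²) = 0.00327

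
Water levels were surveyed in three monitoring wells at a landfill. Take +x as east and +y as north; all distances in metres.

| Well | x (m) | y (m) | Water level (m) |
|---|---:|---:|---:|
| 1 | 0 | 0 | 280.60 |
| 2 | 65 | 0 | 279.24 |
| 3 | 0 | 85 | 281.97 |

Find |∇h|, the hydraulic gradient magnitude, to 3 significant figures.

0.0264

∂h/∂x = (279.24 − 280.60) / (65 − 0) = -0.02092
∂h/∂y = (281.97 − 280.60) / (85 − 0) = +0.01612
|∇h| = √(-0.02092² + 0.01612²) = 0.02641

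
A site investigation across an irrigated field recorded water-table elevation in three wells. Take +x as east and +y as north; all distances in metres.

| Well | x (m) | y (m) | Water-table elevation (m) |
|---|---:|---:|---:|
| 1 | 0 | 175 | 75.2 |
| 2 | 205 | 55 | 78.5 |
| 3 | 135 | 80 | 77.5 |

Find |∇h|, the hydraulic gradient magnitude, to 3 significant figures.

0.0139

Taking 1 as reference: 2−1 = (205, -120, +3.3); 3−1 = (135, -95, +2.3).
Determinant of the coordinate differences = 205·(-95) − 135·(-120) = -3275.
∂h/∂x = [(+3.3)·(-95) − (+2.3)·(-120)] / -3275 = +0.01145
∂h/∂y = [205·(+2.3) − 135·(+3.3)] / -3275 = -0.007939
|∇h| = √(0.01145² + -0.007939²) = 0.01393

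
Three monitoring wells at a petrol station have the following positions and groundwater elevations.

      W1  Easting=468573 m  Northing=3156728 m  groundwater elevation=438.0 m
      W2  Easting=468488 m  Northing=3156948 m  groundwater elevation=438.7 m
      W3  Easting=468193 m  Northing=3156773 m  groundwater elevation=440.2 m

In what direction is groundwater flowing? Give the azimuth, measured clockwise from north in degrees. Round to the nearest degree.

Taking W1 as reference: W2−W1 = (-85, 220, +0.7); W3−W1 = (-380, 45, +2.2).
Solve a·Δx + b·Δy = Δh: det = (-85)·45 − (-380)·220 = 79775.
∂h/∂x = [(+0.7)·45 − (+2.2)·220] / 79775 = -0.005672
∂h/∂y = [(-85)·(+2.2) − (-380)·(+0.7)] / 79775 = +0.0009903
Flow direction (−∇h) has components (+0.005672 E, -0.0009903 N).
Azimuth = atan2(E, N) = atan2(+0.005672, -0.0009903) = 99.9° ≈ 100°.

100°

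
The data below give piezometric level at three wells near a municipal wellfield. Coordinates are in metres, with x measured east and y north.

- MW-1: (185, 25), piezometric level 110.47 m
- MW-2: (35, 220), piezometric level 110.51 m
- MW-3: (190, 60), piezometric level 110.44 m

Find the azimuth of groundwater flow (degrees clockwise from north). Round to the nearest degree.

059°

Differences from MW-1: to MW-2 (Δx, Δy, Δh) = (-150, 195, +0.04); to MW-3 = (5, 35, -0.03).
Solve a·Δx + b·Δy = Δh: det = (-150)·35 − 5·195 = -6225.
∂h/∂x = [(+0.04)·35 − (-0.03)·195] / -6225 = -0.001165
∂h/∂y = [(-150)·(-0.03) − 5·(+0.04)] / -6225 = -0.0006908
Flow direction (−∇h) has components (+0.001165 E, +0.0006908 N).
Azimuth = atan2(E, N) = atan2(+0.001165, +0.0006908) = 59.3° ≈ 059°.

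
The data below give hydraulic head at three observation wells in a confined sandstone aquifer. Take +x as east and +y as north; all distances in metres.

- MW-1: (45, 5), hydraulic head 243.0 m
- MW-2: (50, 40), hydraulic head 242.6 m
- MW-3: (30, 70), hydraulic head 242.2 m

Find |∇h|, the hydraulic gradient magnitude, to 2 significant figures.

0.012

Three-point gradient (reference MW-1): Δ to MW-2 = (5, 35, -0.4), Δ to MW-3 = (-15, 65, -0.8).
∂h/∂x = +0.002353, ∂h/∂y = -0.01176 (det = 850).
|∇h| = √(0.002353² + -0.01176²) = 0.01199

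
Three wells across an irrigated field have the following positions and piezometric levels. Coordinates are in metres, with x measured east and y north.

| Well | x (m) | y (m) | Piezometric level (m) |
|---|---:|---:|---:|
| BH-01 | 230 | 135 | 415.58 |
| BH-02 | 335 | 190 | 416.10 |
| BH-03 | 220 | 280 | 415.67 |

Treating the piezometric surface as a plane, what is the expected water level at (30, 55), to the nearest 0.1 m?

With h = a·x + b·y + c and BH-01 as origin, the differences give:
  105·a + 55·b = +0.52
  (-10)·a + 145·b = +0.09
Eliminate b (×145 and ×55, subtract): 15775·a = 70.450 → a = ∂h/∂x = +0.004466
Back-substitute: b = ∂h/∂y = +0.0009287.
h(30, 55) = 415.58 + (+0.004466)·(-200) + (+0.0009287)·(-80) = 415.58 -0.893 -0.074 = 414.613 m.

414.6 m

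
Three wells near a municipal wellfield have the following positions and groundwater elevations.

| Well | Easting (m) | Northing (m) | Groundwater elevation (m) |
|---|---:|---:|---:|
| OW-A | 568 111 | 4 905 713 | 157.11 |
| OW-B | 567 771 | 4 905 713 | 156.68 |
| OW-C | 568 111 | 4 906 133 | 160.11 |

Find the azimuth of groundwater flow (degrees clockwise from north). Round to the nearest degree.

190°

∂h/∂x = (156.68 − 157.11) / (567771 − 568111) = +0.001265
∂h/∂y = (160.11 − 157.11) / (4906133 − 4905713) = +0.007143
Flow direction (−∇h) has components (-0.001265 E, -0.007143 N).
Azimuth = atan2(E, N) = atan2(-0.001265, -0.007143) = 190.0° ≈ 190°.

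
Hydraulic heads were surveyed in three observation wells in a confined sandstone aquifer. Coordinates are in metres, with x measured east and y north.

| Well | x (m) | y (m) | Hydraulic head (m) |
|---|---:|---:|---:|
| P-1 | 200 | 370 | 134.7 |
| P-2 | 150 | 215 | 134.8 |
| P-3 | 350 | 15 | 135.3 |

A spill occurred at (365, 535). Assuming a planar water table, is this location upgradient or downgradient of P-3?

downgradient

Taking P-1 as reference: P-2−P-1 = (-50, -155, +0.1); P-3−P-1 = (150, -355, +0.6).
Solve a·Δx + b·Δy = Δh: det = (-50)·(-355) − 150·(-155) = 41000.
∂h/∂x = [(+0.1)·(-355) − (+0.6)·(-155)] / 41000 = +0.001402
∂h/∂y = [(-50)·(+0.6) − 150·(+0.1)] / 41000 = -0.001098
Head at (365, 535) = 134.7 + (+0.001402)·(165) + (-0.001098)·(165) = 134.75 m.
That is lower than the 135.3 m at P-3, so the point is downgradient.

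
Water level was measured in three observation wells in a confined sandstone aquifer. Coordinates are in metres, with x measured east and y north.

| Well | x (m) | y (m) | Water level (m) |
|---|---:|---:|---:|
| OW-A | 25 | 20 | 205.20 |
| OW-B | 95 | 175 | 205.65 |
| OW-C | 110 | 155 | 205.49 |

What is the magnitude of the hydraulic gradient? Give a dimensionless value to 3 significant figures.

0.00642

Three-point gradient (reference OW-A): Δ to OW-B = (70, 155, +0.45), Δ to OW-C = (85, 135, +0.29).
∂h/∂x = -0.004242, ∂h/∂y = +0.004819 (det = -3725).
|∇h| = √(-0.004242² + 0.004819²) = 0.00642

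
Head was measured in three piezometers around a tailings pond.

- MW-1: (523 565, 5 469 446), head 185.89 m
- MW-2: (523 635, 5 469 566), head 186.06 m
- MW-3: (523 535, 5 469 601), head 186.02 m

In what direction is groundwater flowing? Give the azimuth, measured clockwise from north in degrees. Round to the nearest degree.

217°

With h = a·x + b·y + c and MW-1 as origin, the differences give:
  70·a + 120·b = +0.17
  (-30)·a + 155·b = +0.13
Eliminate b (×155 and ×120, subtract): 14450·a = 10.750 → a = ∂h/∂x = +0.0007439
Back-substitute: b = ∂h/∂y = +0.0009827.
Flow direction (−∇h) has components (-0.0007439 E, -0.0009827 N).
Azimuth = atan2(E, N) = atan2(-0.0007439, -0.0009827) = 217.1° ≈ 217°.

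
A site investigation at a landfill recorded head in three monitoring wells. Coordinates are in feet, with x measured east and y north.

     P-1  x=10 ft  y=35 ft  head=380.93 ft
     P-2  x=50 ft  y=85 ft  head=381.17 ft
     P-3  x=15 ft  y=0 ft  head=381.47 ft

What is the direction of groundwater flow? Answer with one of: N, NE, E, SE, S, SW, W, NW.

Taking P-1 as reference: P-2−P-1 = (40, 50, +0.24); P-3−P-1 = (5, -35, +0.54).
Solve a·Δx + b·Δy = Δh: det = 40·(-35) − 5·50 = -1650.
∂h/∂x = [(+0.24)·(-35) − (+0.54)·50] / -1650 = +0.02145
∂h/∂y = [40·(+0.54) − 5·(+0.24)] / -1650 = -0.01236
Flow = −∇h = (-0.02145 east, +0.01236 north), which points northwest.

NW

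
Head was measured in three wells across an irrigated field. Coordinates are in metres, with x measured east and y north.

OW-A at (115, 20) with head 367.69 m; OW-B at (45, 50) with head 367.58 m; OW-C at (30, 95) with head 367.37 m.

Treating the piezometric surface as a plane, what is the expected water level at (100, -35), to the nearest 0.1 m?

Three-point gradient (reference OW-A): Δ to OW-B = (-70, 30, -0.11), Δ to OW-C = (-85, 75, -0.32).
∂h/∂x = -0.0005000, ∂h/∂y = -0.004833 (det = -2700).
h(100, -35) = 367.69 + (-0.0005000)·(-15) + (-0.004833)·(-55) = 367.69 +0.007 +0.266 = 367.963 m.

368.0 m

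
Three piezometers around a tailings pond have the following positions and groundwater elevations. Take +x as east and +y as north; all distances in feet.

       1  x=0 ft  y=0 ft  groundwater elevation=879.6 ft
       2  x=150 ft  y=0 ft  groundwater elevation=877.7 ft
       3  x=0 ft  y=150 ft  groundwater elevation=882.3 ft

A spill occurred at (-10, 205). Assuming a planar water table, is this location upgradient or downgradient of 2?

upgradient

∂h/∂x = (877.7 − 879.6) / (150 − 0) = -0.01267
∂h/∂y = (882.3 − 879.6) / (150 − 0) = +0.01800
Head at (-10, 205) = 879.6 + (-0.01267)·(-10) + (+0.01800)·(205) = 883.42 ft.
That is higher than the 877.7 ft at 2, so the point is upgradient.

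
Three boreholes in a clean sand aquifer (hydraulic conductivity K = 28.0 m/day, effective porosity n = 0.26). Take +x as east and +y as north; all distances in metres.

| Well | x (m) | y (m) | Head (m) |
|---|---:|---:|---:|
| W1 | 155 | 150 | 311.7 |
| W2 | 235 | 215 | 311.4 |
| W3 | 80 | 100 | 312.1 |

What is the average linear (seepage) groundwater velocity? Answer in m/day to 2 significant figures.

1.8 m/day

With h = a·x + b·y + c and W1 as origin, the differences give:
  80·a + 65·b = -0.3
  (-75)·a + (-50)·b = +0.4
Eliminate b (×(-50) and ×65, subtract): 875·a = -11.00 → a = ∂h/∂x = -0.01257
Back-substitute: b = ∂h/∂y = +0.01086.
|∇h| = √(-0.01257² + 0.01086²) = 0.01661
Seepage velocity v = K·i/n = 28.0 × 0.01661 / 0.26 = 1.789 m/day.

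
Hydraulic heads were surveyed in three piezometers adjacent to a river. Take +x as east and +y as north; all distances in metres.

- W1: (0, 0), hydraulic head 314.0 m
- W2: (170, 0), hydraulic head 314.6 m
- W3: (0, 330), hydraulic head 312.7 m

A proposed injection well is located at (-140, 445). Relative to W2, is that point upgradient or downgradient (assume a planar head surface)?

downgradient

∂h/∂x = (314.6 − 314.0) / (170 − 0) = +0.003529
∂h/∂y = (312.7 − 314.0) / (330 − 0) = -0.003939
Head at (-140, 445) = 314.0 + (+0.003529)·(-140) + (-0.003939)·(445) = 311.75 m.
That is lower than the 314.6 m at W2, so the point is downgradient.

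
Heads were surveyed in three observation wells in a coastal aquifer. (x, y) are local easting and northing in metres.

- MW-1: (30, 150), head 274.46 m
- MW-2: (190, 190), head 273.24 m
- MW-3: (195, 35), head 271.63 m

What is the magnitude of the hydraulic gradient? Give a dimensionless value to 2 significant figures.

0.014

With h = a·x + b·y + c and MW-1 as origin, the differences give:
  160·a + 40·b = -1.22
  165·a + (-115)·b = -2.83
Eliminate b (×(-115) and ×40, subtract): -25000·a = 253.500 → a = ∂h/∂x = -0.01014
Back-substitute: b = ∂h/∂y = +0.01006.
|∇h| = √(-0.01014² + 0.01006²) = 0.01428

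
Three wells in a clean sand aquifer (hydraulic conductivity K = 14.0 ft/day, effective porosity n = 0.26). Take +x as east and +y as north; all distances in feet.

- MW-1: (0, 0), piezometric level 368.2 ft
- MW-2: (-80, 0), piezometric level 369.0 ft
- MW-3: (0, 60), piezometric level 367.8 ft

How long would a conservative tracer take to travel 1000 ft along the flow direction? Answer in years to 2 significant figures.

4.2 years

∂h/∂x = (369.0 − 368.2) / (-80 − 0) = -0.01000
∂h/∂y = (367.8 − 368.2) / (60 − 0) = -0.006667
|∇h| = √(-0.01000² + -0.006667²) = 0.01202
Seepage velocity v = K·i/n = 14.0 × 0.01202 / 0.26 = 0.6472 ft/day.
t = 1000 / 0.6472 = 1545 days = 4.23 years.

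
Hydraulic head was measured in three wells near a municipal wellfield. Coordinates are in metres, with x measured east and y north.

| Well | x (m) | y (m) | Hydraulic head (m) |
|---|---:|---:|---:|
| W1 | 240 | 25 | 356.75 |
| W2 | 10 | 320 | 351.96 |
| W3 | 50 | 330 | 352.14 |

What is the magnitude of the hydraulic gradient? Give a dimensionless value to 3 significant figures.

With h = a·x + b·y + c and W1 as origin, the differences give:
  (-230)·a + 295·b = -4.79
  (-190)·a + 305·b = -4.61
Eliminate b (×305 and ×295, subtract): -14100·a = -101.000 → a = ∂h/∂x = +0.007163
Back-substitute: b = ∂h/∂y = -0.01065.
|∇h| = √(0.007163² + -0.01065²) = 0.01283

0.0128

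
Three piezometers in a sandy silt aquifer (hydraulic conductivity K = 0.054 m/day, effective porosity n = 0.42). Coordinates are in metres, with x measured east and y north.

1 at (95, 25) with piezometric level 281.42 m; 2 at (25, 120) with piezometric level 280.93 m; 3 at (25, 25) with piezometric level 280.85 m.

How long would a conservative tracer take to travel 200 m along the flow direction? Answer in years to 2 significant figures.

Taking 1 as reference: 2−1 = (-70, 95, -0.49); 3−1 = (-70, 0, -0.57).
Solve a·Δx + b·Δy = Δh: det = (-70)·0 − (-70)·95 = 6650.
∂h/∂x = [(-0.49)·0 − (-0.57)·95] / 6650 = +0.008143
∂h/∂y = [(-70)·(-0.57) − (-70)·(-0.49)] / 6650 = +0.0008421
|∇h| = √(0.008143² + 0.0008421²) = 0.008186
Seepage velocity v = K·i/n = 0.054 × 0.008186 / 0.42 = 0.001052 m/day.
t = 200 / 0.001052 = 1.901e+05 days = 520 years.

520 years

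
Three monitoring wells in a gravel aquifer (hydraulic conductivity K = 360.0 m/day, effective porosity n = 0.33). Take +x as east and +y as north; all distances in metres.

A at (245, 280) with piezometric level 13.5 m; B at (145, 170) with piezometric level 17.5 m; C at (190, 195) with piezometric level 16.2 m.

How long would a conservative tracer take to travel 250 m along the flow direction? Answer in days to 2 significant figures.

8.5 days

Three-point gradient (reference A): Δ to B = (-100, -110, +4.0), Δ to C = (-55, -85, +2.7).
∂h/∂x = -0.01755, ∂h/∂y = -0.02041 (det = 2450).
|∇h| = √(-0.01755² + -0.02041²) = 0.02692
Seepage velocity v = K·i/n = 360.0 × 0.02692 / 0.33 = 29.37 m/day.
t = 250 / 29.37 = 8.512 days.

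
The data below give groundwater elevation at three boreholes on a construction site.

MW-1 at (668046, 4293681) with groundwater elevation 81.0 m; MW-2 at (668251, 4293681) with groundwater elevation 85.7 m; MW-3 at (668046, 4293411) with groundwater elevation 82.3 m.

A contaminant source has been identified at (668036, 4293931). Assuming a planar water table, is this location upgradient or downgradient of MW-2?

∂h/∂x = (85.7 − 81.0) / (668251 − 668046) = +0.02293
∂h/∂y = (82.3 − 81.0) / (4293411 − 4293681) = -0.004815
Head at (668036, 4293931) = 81.0 + (+0.02293)·(-10) + (-0.004815)·(250) = 79.57 m.
That is lower than the 85.7 m at MW-2, so the point is downgradient.

downgradient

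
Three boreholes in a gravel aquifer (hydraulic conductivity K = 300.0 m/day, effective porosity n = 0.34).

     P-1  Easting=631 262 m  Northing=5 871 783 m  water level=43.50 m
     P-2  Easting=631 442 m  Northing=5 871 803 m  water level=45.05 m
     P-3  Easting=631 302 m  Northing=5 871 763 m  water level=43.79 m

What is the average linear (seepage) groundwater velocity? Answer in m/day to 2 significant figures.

7.6 m/day

With h = a·x + b·y + c and P-1 as origin, the differences give:
  180·a + 20·b = +1.55
  40·a + (-20)·b = +0.29
Eliminate b (×(-20) and ×20, subtract): -4400·a = -36.800 → a = ∂h/∂x = +0.008364
Back-substitute: b = ∂h/∂y = +0.002227.
|∇h| = √(0.008364² + 0.002227²) = 0.008655
Seepage velocity v = K·i/n = 300.0 × 0.008655 / 0.34 = 7.637 m/day.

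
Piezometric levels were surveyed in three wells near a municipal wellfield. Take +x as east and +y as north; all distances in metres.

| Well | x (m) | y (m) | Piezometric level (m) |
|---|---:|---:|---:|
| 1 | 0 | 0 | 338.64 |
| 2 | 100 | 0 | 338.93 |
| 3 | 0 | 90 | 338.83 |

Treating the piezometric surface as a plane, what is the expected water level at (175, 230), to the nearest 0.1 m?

339.6 m

∂h/∂x = (338.93 − 338.64) / (100 − 0) = +0.002900
∂h/∂y = (338.83 − 338.64) / (90 − 0) = +0.002111
h(175, 230) = 338.64 + (+0.002900)·(175) + (+0.002111)·(230) = 338.64 +0.508 +0.486 = 339.633 m.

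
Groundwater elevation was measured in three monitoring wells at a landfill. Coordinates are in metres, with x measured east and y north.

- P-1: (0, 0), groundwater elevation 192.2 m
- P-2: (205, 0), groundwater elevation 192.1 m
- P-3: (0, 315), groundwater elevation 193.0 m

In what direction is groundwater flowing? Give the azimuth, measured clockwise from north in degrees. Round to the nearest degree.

∂h/∂x = (192.1 − 192.2) / (205 − 0) = -0.0004878
∂h/∂y = (193.0 − 192.2) / (315 − 0) = +0.002540
Flow direction (−∇h) has components (+0.0004878 E, -0.002540 N).
Azimuth = atan2(E, N) = atan2(+0.0004878, -0.002540) = 169.1° ≈ 169°.

169°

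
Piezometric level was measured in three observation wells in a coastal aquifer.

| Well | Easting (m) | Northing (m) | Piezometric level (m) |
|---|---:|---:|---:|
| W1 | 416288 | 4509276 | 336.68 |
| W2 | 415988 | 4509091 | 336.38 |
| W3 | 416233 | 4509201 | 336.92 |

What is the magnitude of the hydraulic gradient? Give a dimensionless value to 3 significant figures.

0.00900

Taking W1 as reference: W2−W1 = (-300, -185, -0.30); W3−W1 = (-55, -75, +0.24).
Solve a·Δx + b·Δy = Δh: det = (-300)·(-75) − (-55)·(-185) = 12325.
∂h/∂x = [(-0.30)·(-75) − (+0.24)·(-185)] / 12325 = +0.005428
∂h/∂y = [(-300)·(+0.24) − (-55)·(-0.30)] / 12325 = -0.007181
|∇h| = √(0.005428² + -0.007181²) = 0.009002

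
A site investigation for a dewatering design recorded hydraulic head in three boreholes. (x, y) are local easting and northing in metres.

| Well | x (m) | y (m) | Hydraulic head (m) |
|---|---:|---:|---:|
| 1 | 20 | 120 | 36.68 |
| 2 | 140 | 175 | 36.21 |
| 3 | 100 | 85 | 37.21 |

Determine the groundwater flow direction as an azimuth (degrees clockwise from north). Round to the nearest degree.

Three-point gradient (reference 1): Δ to 2 = (120, 55, -0.47), Δ to 3 = (80, -35, +0.53).
∂h/∂x = +0.001477, ∂h/∂y = -0.01177 (det = -8600).
Flow direction (−∇h) has components (-0.001477 E, +0.01177 N).
Azimuth = atan2(E, N) = atan2(-0.001477, +0.01177) = 352.8° ≈ 353°.

353°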